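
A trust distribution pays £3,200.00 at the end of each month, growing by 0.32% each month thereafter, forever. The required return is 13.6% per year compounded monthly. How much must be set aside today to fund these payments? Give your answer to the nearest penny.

Periodic rate r = 0.136/12 per month.
Growing perpetuity (Gordon): PV = PMT₁ / (r − g) = 3,200 / (r − 0.0032) = £393,442.62.

£393,442.62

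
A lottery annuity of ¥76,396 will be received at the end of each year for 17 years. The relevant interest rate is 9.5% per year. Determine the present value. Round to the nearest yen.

¥632,256

This is an ordinary annuity: 17 payments of ¥76,396 at the end of each year.
Periodic rate r = 0.095 per year.
PV = PMT × [(1 − (1+r)^−n)/r] = 76,396 × [1 − (1+r)^−17] / r = ¥632,256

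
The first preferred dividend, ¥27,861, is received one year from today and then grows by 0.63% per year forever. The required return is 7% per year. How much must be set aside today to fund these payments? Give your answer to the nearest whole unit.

¥437,378

Periodic rate r = 0.07 per year.
Growing perpetuity (Gordon): PV = PMT₁ / (r − g) = 27,861 / (r − 0.0063) = ¥437,378.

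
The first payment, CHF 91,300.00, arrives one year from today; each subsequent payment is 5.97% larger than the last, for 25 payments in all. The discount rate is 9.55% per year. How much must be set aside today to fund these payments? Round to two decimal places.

Periodic rate r = 0.0955 per year.
Growing ordinary annuity: PV = PMT₁ × [1 − ((1+g)/(1+r))^n] / (r − g) = 91,300 × [1 − ((1+0.0597)/(1+r))^25] / (r − 0.0597) = CHF 1,438,927.52.

CHF 1,438,927.52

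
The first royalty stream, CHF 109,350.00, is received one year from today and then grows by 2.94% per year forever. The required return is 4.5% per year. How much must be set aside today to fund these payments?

CHF 7,009,615.38

Periodic rate r = 0.045 per year.
Growing perpetuity (Gordon): PV = PMT₁ / (r − g) = 109,350 / (r − 0.0294) = CHF 7,009,615.38.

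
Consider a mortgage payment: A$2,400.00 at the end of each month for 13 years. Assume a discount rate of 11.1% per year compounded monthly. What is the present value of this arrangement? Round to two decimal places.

A$197,762.57

This is an ordinary annuity: 156 payments of A$2,400.00 at the end of each month.
Periodic rate r = 0.111/12 per month; n is counted in months.
PV = PMT × [(1 − (1+r)^−n)/r] = 2,400 × [1 − (1+r)^−156] / r = A$197,762.57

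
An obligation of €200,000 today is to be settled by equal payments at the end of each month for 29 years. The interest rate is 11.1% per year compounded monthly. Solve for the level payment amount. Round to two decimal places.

Level ordinary annuity; solve PV = PMT × [(1 − (1+r)^−n)/r] for PMT.
Periodic rate r = 0.111/12 per month; n is counted in months.
With n = 348: PMT = 200,000 / ([(1 − (1+r)^−n)/r]) = €1,928.27

€1,928.27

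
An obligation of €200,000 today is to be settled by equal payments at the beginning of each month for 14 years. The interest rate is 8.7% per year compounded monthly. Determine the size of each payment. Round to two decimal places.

€2,048.10

Level annuity due; solve PV = PMT × [(1 − (1+r)^−n)/r] × (1+r) for PMT.
Periodic rate r = 0.087/12 per month; n is counted in months.
With n = 168: PMT = 200,000 / ([(1 − (1+r)^−n)/r] × (1+r)) = €2,048.10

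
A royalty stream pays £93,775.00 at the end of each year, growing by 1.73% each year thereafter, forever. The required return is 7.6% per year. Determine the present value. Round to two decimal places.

£1,597,529.81

Periodic rate r = 0.076 per year.
Growing perpetuity (Gordon): PV = PMT₁ / (r − g) = 93,775 / (r − 0.0173) = £1,597,529.81.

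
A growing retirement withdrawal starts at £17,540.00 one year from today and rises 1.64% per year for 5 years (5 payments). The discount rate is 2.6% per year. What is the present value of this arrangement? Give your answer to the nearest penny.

Periodic rate r = 0.026 per year.
Growing ordinary annuity: PV = PMT₁ × [1 − ((1+g)/(1+r))^n] / (r − g) = 17,540 × [1 − ((1+0.0164)/(1+r))^5] / (r − 0.0164) = £83,892.90.

£83,892.90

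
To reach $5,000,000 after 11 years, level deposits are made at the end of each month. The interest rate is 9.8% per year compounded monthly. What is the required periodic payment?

Level ordinary annuity; solve FV = PMT × [((1+r)^n − 1)/r] for PMT.
Periodic rate r = 0.098/12 per month; n is counted in months.
With n = 132: PMT = 5,000,000 / ([((1+r)^n − 1)/r]) = $21,201.57

$21,201.57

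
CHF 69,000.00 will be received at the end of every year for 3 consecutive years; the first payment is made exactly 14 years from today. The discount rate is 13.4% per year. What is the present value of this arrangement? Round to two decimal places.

Ordinary annuity of 3 payments, first payment at period 14.
Periodic rate r = 0.134 per year.
The ordinary-annuity PV formula values the stream one period before the first payment (period 13); discount that back 13 periods:
PV₀ = 69,000 × [1 − (1+r)^−3] / r × (1+r)^−13 = CHF 31,554.46

CHF 31,554.46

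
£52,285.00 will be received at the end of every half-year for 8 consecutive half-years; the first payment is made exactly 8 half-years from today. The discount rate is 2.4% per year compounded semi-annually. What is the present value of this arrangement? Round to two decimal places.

£364,798.81

Ordinary annuity of 8 payments, first payment at period 8.
Periodic rate r = 0.024/2 per half-year; n is counted in half-years.
The ordinary-annuity PV formula values the stream one period before the first payment (period 7); discount that back 7 periods:
PV₀ = 52,285 × [1 − (1+r)^−8] / r × (1+r)^−7 = £364,798.81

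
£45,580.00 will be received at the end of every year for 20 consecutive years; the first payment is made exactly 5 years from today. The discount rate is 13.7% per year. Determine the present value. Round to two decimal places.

Ordinary annuity of 20 payments, first payment at period 5.
Periodic rate r = 0.137 per year.
The ordinary-annuity PV formula values the stream one period before the first payment (period 4); discount that back 4 periods:
PV₀ = 45,580 × [1 − (1+r)^−20] / r × (1+r)^−4 = £183,804.07

£183,804.07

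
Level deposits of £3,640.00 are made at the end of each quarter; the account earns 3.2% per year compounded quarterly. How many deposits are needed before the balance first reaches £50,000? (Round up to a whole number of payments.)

Periodic rate r = 0.032/4 per quarter; n is counted in quarters.
Ordinary annuity FV: 50,000 = 3,640 × [((1+r)^n − 1)/r].
(1+r)^n = 1 + 50,000 × r / 3,640, so n = ln(1 + 50,000·r/3,640) / ln(1+r) = 13.08.
Round up to a whole number of payments: n = 14.

14 payments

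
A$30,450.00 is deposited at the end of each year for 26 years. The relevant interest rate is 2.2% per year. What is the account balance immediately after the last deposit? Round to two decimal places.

This is an ordinary annuity: 26 deposits of A$30,450.00 at the end of each year.
Periodic rate r = 0.022 per year.
FV = PMT × [((1+r)^n − 1)/r] = 30,450 × [(1+r)^26 − 1] / r = A$1,053,090.78

A$1,053,090.78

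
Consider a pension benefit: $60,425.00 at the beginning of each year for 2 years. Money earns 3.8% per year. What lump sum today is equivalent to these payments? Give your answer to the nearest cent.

This is an annuity due: 2 payments of $60,425.00 at the beginning of each year.
Periodic rate r = 0.038 per year.
PV = PMT × [(1 − (1+r)^−n)/r] × (1+r) = 60,425 × [1 − (1+r)^−2] / r × (1+r) = $118,637.91

$118,637.91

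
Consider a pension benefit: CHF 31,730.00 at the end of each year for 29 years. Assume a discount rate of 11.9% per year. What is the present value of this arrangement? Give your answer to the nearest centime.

CHF 256,409.25

This is an ordinary annuity: 29 payments of CHF 31,730.00 at the end of each year.
Periodic rate r = 0.119 per year.
PV = PMT × [(1 − (1+r)^−n)/r] = 31,730 × [1 − (1+r)^−29] / r = CHF 256,409.25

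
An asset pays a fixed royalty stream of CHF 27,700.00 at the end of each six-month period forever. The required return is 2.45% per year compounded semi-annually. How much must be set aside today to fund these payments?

Periodic rate r = 0.0245/2 per half-year.
Level perpetuity: PV = PMT / r = 27,700 / (0.0245/2) = CHF 2,261,224.49.

CHF 2,261,224.49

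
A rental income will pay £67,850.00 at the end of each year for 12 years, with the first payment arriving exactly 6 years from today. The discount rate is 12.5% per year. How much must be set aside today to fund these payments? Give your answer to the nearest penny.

£227,925.06

Ordinary annuity of 12 payments, first payment at period 6.
Periodic rate r = 0.125 per year.
The ordinary-annuity PV formula values the stream one period before the first payment (period 5); discount that back 5 periods:
PV₀ = 67,850 × [1 − (1+r)^−12] / r × (1+r)^−5 = £227,925.06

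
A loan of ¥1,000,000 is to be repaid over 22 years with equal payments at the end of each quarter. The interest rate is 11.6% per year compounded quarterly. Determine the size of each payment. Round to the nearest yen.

Level ordinary annuity; solve PV = PMT × [(1 − (1+r)^−n)/r] for PMT.
Periodic rate r = 0.116/4 per quarter; n is counted in quarters.
With n = 88: PMT = 1,000,000 / ([(1 − (1+r)^−n)/r]) = ¥31,549

¥31,549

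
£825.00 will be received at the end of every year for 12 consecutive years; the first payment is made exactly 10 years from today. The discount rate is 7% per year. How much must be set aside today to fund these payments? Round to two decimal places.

Ordinary annuity of 12 payments, first payment at period 10.
Periodic rate r = 0.07 per year.
The ordinary-annuity PV formula values the stream one period before the first payment (period 9); discount that back 9 periods:
PV₀ = 825 × [1 − (1+r)^−12] / r × (1+r)^−9 = £3,564.24

£3,564.24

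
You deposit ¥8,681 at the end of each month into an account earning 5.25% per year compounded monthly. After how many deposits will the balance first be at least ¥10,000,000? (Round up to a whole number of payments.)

Periodic rate r = 0.0525/12 per month; n is counted in months.
Ordinary annuity FV: 10,000,000 = 8,681 × [((1+r)^n − 1)/r].
(1+r)^n = 1 + 10,000,000 × r / 8,681, so n = ln(1 + 10,000,000·r/8,681) / ln(1+r) = 411.95.
Round up to a whole number of payments: n = 412.

412 payments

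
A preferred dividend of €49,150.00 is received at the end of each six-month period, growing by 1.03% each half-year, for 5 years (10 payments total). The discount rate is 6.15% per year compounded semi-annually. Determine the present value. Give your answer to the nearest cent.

€436,441.35

Periodic rate r = 0.0615/2 per half-year; n is counted in half-years.
Growing ordinary annuity: PV = PMT₁ × [1 − ((1+g)/(1+r))^n] / (r − g) = 49,150 × [1 − ((1+0.0103)/(1+r))^10] / (r − 0.0103) = €436,441.35.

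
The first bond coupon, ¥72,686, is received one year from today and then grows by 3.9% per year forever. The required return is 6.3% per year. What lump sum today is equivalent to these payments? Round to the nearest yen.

¥3,028,583

Periodic rate r = 0.063 per year.
Growing perpetuity (Gordon): PV = PMT₁ / (r − g) = 72,686 / (r − 0.039) = ¥3,028,583.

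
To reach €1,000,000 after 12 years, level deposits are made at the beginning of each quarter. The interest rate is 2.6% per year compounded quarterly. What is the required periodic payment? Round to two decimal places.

€17,704.07

Level annuity due; solve FV = PMT × [((1+r)^n − 1)/r] × (1+r) for PMT.
Periodic rate r = 0.026/4 per quarter; n is counted in quarters.
With n = 48: PMT = 1,000,000 / ([((1+r)^n − 1)/r] × (1+r)) = €17,704.07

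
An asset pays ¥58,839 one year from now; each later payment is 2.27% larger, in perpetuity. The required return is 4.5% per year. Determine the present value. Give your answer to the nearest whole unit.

¥2,638,520

Periodic rate r = 0.045 per year.
Growing perpetuity (Gordon): PV = PMT₁ / (r − g) = 58,839 / (r − 0.0227) = ¥2,638,520.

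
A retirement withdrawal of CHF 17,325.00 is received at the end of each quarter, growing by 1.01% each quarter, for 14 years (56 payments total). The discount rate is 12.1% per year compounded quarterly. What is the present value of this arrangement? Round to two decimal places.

Periodic rate r = 0.121/4 per quarter; n is counted in quarters.
Growing ordinary annuity: PV = PMT₁ × [1 − ((1+g)/(1+r))^n] / (r − g) = 17,325 × [1 − ((1+0.0101)/(1+r))^56] / (r − 0.0101) = CHF 575,344.85.

CHF 575,344.85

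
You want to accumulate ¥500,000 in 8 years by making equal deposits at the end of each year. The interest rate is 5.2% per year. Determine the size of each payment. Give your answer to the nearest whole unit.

¥51,988

Level ordinary annuity; solve FV = PMT × [((1+r)^n − 1)/r] for PMT.
Periodic rate r = 0.052 per year.
With n = 8: PMT = 500,000 / ([((1+r)^n − 1)/r]) = ¥51,988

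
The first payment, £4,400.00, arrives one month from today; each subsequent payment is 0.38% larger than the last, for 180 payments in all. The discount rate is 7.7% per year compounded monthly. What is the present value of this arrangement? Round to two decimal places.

Periodic rate r = 0.077/12 per month; n is counted in months.
Growing ordinary annuity: PV = PMT₁ × [1 − ((1+g)/(1+r))^n] / (r − g) = 4,400 × [1 − ((1+0.0038)/(1+r))^180] / (r − 0.0038) = £629,103.87.

£629,103.87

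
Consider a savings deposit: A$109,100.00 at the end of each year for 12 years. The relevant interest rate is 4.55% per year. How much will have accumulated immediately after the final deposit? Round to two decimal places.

A$1,691,995.25

This is an ordinary annuity: 12 deposits of A$109,100.00 at the end of each year.
Periodic rate r = 0.0455 per year.
FV = PMT × [((1+r)^n − 1)/r] = 109,100 × [(1+r)^12 − 1] / r = A$1,691,995.25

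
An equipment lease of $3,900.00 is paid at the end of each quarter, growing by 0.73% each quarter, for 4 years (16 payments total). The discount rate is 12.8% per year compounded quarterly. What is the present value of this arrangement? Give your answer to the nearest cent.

Periodic rate r = 0.128/4 per quarter; n is counted in quarters.
Growing ordinary annuity: PV = PMT₁ × [1 − ((1+g)/(1+r))^n] / (r − g) = 3,900 × [1 − ((1+0.0073)/(1+r))^16] / (r − 0.0073) = $50,734.46.

$50,734.46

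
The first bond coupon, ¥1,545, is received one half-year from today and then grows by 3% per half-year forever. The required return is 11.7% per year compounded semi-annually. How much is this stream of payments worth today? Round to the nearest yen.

Periodic rate r = 0.117/2 per half-year.
Growing perpetuity (Gordon): PV = PMT₁ / (r − g) = 1,545 / (r − 0.03) = ¥54,211.

¥54,211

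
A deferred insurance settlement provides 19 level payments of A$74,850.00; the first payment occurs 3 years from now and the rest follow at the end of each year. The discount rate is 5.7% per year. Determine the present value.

Ordinary annuity of 19 payments, first payment at period 3.
Periodic rate r = 0.057 per year.
The ordinary-annuity PV formula values the stream one period before the first payment (period 2); discount that back 2 periods:
PV₀ = 74,850 × [1 − (1+r)^−19] / r × (1+r)^−2 = A$765,388.67

A$765,388.67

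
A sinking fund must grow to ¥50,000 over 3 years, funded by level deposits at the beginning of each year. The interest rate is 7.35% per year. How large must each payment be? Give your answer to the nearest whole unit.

Level annuity due; solve FV = PMT × [((1+r)^n − 1)/r] × (1+r) for PMT.
Periodic rate r = 0.0735 per year.
With n = 3: PMT = 50,000 / ([((1+r)^n − 1)/r] × (1+r)) = ¥14,438

¥14,438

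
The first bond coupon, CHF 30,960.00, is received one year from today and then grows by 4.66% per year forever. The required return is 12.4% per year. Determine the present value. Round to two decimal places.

Periodic rate r = 0.124 per year.
Growing perpetuity (Gordon): PV = PMT₁ / (r − g) = 30,960 / (r − 0.0466) = CHF 400,000.00.

CHF 400,000.00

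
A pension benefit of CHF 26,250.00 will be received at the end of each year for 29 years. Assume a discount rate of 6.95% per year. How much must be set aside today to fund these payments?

This is an ordinary annuity: 29 payments of CHF 26,250.00 at the end of each year.
Periodic rate r = 0.0695 per year.
PV = PMT × [(1 − (1+r)^−n)/r] = 26,250 × [1 − (1+r)^−29] / r = CHF 323,883.05

CHF 323,883.05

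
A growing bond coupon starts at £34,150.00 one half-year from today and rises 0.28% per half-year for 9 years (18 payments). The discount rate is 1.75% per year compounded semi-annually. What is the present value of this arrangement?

£579,756.75

Periodic rate r = 0.0175/2 per half-year; n is counted in half-years.
Growing ordinary annuity: PV = PMT₁ × [1 − ((1+g)/(1+r))^n] / (r − g) = 34,150 × [1 − ((1+0.0028)/(1+r))^18] / (r − 0.0028) = £579,756.75.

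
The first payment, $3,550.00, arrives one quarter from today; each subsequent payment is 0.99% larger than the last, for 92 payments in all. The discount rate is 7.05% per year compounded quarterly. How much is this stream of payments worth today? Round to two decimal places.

$231,583.34

Periodic rate r = 0.0705/4 per quarter; n is counted in quarters.
Growing ordinary annuity: PV = PMT₁ × [1 − ((1+g)/(1+r))^n] / (r − g) = 3,550 × [1 − ((1+0.0099)/(1+r))^92] / (r − 0.0099) = $231,583.34.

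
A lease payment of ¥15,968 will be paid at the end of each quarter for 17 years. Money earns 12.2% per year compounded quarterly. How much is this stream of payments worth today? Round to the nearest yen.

¥455,670

This is an ordinary annuity: 68 payments of ¥15,968 at the end of each quarter.
Periodic rate r = 0.122/4 per quarter; n is counted in quarters.
PV = PMT × [(1 − (1+r)^−n)/r] = 15,968 × [1 − (1+r)^−68] / r = ¥455,670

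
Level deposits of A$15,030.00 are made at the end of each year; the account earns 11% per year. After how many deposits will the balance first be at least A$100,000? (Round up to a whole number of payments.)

Periodic rate r = 0.11 per year.
Ordinary annuity FV: 100,000 = 15,030 × [((1+r)^n − 1)/r].
(1+r)^n = 1 + 100,000 × r / 15,030, so n = ln(1 + 100,000·r/15,030) / ln(1+r) = 5.26.
Round up to a whole number of payments: n = 6.

6 payments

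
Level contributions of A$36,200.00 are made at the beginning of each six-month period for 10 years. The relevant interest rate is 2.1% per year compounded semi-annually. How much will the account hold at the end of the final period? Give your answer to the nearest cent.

A$809,389.11

This is an annuity due: 20 deposits of A$36,200.00 at the beginning of each six-month period.
Periodic rate r = 0.021/2 per half-year; n is counted in half-years.
FV = PMT × [((1+r)^n − 1)/r] × (1+r) = 36,200 × [(1+r)^20 − 1] / r × (1+r) = A$809,389.11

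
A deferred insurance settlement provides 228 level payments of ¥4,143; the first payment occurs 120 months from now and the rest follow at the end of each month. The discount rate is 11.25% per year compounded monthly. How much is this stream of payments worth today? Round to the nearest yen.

¥128,234

Ordinary annuity of 228 payments, first payment at period 120.
Periodic rate r = 0.1125/12 per month; n is counted in months.
The ordinary-annuity PV formula values the stream one period before the first payment (period 119); discount that back 119 periods:
PV₀ = 4,143 × [1 − (1+r)^−228] / r × (1+r)^−119 = ¥128,234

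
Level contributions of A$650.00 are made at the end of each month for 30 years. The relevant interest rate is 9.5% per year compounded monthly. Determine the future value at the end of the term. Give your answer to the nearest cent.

A$1,321,472.86

This is an ordinary annuity: 360 deposits of A$650.00 at the end of each month.
Periodic rate r = 0.095/12 per month; n is counted in months.
FV = PMT × [((1+r)^n − 1)/r] = 650 × [(1+r)^360 − 1] / r = A$1,321,472.86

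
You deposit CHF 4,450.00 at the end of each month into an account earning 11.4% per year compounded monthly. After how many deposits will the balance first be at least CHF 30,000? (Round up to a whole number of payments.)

Periodic rate r = 0.114/12 per month; n is counted in months.
Ordinary annuity FV: 30,000 = 4,450 × [((1+r)^n − 1)/r].
(1+r)^n = 1 + 30,000 × r / 4,450, so n = ln(1 + 30,000·r/4,450) / ln(1+r) = 6.57.
Round up to a whole number of payments: n = 7.

7 payments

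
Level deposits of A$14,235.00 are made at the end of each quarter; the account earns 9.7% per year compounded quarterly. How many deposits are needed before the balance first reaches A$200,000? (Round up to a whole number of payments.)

13 payments

Periodic rate r = 0.097/4 per quarter; n is counted in quarters.
Ordinary annuity FV: 200,000 = 14,235 × [((1+r)^n − 1)/r].
(1+r)^n = 1 + 200,000 × r / 14,235, so n = ln(1 + 200,000·r/14,235) / ln(1+r) = 12.24.
Round up to a whole number of payments: n = 13.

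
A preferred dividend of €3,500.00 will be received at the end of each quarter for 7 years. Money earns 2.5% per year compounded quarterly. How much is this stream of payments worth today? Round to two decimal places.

€89,647.98

This is an ordinary annuity: 28 payments of €3,500.00 at the end of each quarter.
Periodic rate r = 0.025/4 per quarter; n is counted in quarters.
PV = PMT × [(1 − (1+r)^−n)/r] = 3,500 × [1 − (1+r)^−28] / r = €89,647.98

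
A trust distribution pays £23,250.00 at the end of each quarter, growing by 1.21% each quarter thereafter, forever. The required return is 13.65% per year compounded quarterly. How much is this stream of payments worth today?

Periodic rate r = 0.1365/4 per quarter.
Growing perpetuity (Gordon): PV = PMT₁ / (r − g) = 23,250 / (r − 0.0121) = £1,055,618.62.

£1,055,618.62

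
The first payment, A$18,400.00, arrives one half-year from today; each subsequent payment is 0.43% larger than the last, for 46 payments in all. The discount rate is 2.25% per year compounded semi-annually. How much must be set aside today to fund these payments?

A$719,692.07

Periodic rate r = 0.0225/2 per half-year; n is counted in half-years.
Growing ordinary annuity: PV = PMT₁ × [1 − ((1+g)/(1+r))^n] / (r − g) = 18,400 × [1 − ((1+0.0043)/(1+r))^46] / (r − 0.0043) = A$719,692.07.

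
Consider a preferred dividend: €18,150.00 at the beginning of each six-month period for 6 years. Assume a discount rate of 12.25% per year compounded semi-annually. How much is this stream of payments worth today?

This is an annuity due: 12 payments of €18,150.00 at the beginning of each six-month period.
Periodic rate r = 0.1225/2 per half-year; n is counted in half-years.
PV = PMT × [(1 − (1+r)^−n)/r] × (1+r) = 18,150 × [1 − (1+r)^−12] / r × (1+r) = €160,386.05

€160,386.05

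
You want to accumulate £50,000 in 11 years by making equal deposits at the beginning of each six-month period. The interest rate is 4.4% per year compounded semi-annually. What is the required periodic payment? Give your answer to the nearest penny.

£1,752.79

Level annuity due; solve FV = PMT × [((1+r)^n − 1)/r] × (1+r) for PMT.
Periodic rate r = 0.044/2 per half-year; n is counted in half-years.
With n = 22: PMT = 50,000 / ([((1+r)^n − 1)/r] × (1+r)) = £1,752.79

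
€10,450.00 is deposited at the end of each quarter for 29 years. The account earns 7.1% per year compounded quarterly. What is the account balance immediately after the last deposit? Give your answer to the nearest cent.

€3,943,235.40

This is an ordinary annuity: 116 deposits of €10,450.00 at the end of each quarter.
Periodic rate r = 0.071/4 per quarter; n is counted in quarters.
FV = PMT × [((1+r)^n − 1)/r] = 10,450 × [(1+r)^116 − 1] / r = €3,943,235.40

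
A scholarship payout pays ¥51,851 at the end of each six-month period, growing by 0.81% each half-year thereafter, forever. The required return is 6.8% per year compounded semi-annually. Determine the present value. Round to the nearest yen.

Periodic rate r = 0.068/2 per half-year.
Growing perpetuity (Gordon): PV = PMT₁ / (r − g) = 51,851 / (r − 0.0081) = ¥2,001,969.

¥2,001,969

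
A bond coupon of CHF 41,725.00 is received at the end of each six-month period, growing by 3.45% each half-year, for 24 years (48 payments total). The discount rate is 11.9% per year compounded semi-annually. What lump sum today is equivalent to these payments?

Periodic rate r = 0.119/2 per half-year; n is counted in half-years.
Growing ordinary annuity: PV = PMT₁ × [1 − ((1+g)/(1+r))^n] / (r − g) = 41,725 × [1 − ((1+0.0345)/(1+r))^48] / (r − 0.0345) = CHF 1,138,513.95.

CHF 1,138,513.95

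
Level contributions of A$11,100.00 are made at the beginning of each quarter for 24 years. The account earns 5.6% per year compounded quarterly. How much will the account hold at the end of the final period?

This is an annuity due: 96 deposits of A$11,100.00 at the beginning of each quarter.
Periodic rate r = 0.056/4 per quarter; n is counted in quarters.
FV = PMT × [((1+r)^n − 1)/r] × (1+r) = 11,100 × [(1+r)^96 − 1] / r × (1+r) = A$2,250,095.92

A$2,250,095.92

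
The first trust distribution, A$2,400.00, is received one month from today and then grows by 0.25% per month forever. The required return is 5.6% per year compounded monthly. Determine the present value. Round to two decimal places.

Periodic rate r = 0.056/12 per month.
Growing perpetuity (Gordon): PV = PMT₁ / (r − g) = 2,400 / (r − 0.0025) = A$1,107,692.31.

A$1,107,692.31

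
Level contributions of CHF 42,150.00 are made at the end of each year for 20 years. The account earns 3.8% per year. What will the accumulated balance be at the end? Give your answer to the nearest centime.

CHF 1,229,416.98

This is an ordinary annuity: 20 deposits of CHF 42,150.00 at the end of each year.
Periodic rate r = 0.038 per year.
FV = PMT × [((1+r)^n − 1)/r] = 42,150 × [(1+r)^20 − 1] / r = CHF 1,229,416.98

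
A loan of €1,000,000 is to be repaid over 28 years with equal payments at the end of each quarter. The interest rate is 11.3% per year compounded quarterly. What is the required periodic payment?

€29,554.89

Level ordinary annuity; solve PV = PMT × [(1 − (1+r)^−n)/r] for PMT.
Periodic rate r = 0.113/4 per quarter; n is counted in quarters.
With n = 112: PMT = 1,000,000 / ([(1 − (1+r)^−n)/r]) = €29,554.89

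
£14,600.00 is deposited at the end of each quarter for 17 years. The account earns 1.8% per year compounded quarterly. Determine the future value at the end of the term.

£1,158,430.35

This is an ordinary annuity: 68 deposits of £14,600.00 at the end of each quarter.
Periodic rate r = 0.018/4 per quarter; n is counted in quarters.
FV = PMT × [((1+r)^n − 1)/r] = 14,600 × [(1+r)^68 − 1] / r = £1,158,430.35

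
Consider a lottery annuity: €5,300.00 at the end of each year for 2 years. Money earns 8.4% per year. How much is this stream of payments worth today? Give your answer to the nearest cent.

€9,399.72

This is an ordinary annuity: 2 payments of €5,300.00 at the end of each year.
Periodic rate r = 0.084 per year.
PV = PMT × [(1 − (1+r)^−n)/r] = 5,300 × [1 − (1+r)^−2] / r = €9,399.72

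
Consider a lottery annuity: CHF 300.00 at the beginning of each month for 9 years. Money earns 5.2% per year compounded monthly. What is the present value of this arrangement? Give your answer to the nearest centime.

CHF 25,942.83

This is an annuity due: 108 payments of CHF 300.00 at the beginning of each month.
Periodic rate r = 0.052/12 per month; n is counted in months.
PV = PMT × [(1 − (1+r)^−n)/r] × (1+r) = 300 × [1 − (1+r)^−108] / r × (1+r) = CHF 25,942.83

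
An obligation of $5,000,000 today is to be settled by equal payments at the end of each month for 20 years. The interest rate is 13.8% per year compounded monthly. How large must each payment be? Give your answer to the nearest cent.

Level ordinary annuity; solve PV = PMT × [(1 − (1+r)^−n)/r] for PMT.
Periodic rate r = 0.138/12 per month; n is counted in months.
With n = 240: PMT = 5,000,000 / ([(1 − (1+r)^−n)/r]) = $61,451.09

$61,451.09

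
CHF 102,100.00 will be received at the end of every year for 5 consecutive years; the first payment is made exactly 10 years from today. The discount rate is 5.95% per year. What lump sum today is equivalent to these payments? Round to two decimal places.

CHF 255,996.44

Ordinary annuity of 5 payments, first payment at period 10.
Periodic rate r = 0.0595 per year.
The ordinary-annuity PV formula values the stream one period before the first payment (period 9); discount that back 9 periods:
PV₀ = 102,100 × [1 − (1+r)^−5] / r × (1+r)^−9 = CHF 255,996.44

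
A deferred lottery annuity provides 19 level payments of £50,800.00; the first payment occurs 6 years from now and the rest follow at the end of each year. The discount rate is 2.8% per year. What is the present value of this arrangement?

Ordinary annuity of 19 payments, first payment at period 6.
Periodic rate r = 0.028 per year.
The ordinary-annuity PV formula values the stream one period before the first payment (period 5); discount that back 5 periods:
PV₀ = 50,800 × [1 − (1+r)^−19] / r × (1+r)^−5 = £645,174.35

£645,174.35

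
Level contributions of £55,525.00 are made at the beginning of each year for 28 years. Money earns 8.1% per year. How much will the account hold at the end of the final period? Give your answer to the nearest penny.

This is an annuity due: 28 deposits of £55,525.00 at the beginning of each year.
Periodic rate r = 0.081 per year.
FV = PMT × [((1+r)^n − 1)/r] × (1+r) = 55,525 × [(1+r)^28 − 1] / r × (1+r) = £5,819,658.42

£5,819,658.42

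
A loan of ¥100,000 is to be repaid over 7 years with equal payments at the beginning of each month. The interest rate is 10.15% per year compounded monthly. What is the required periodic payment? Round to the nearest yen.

Level annuity due; solve PV = PMT × [(1 − (1+r)^−n)/r] × (1+r) for PMT.
Periodic rate r = 0.1015/12 per month; n is counted in months.
With n = 84: PMT = 100,000 / ([(1 − (1+r)^−n)/r] × (1+r)) = ¥1,654

¥1,654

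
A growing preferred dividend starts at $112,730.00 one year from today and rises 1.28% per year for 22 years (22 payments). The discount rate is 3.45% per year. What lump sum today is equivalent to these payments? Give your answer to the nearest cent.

$1,936,337.86

Periodic rate r = 0.0345 per year.
Growing ordinary annuity: PV = PMT₁ × [1 − ((1+g)/(1+r))^n] / (r − g) = 112,730 × [1 − ((1+0.0128)/(1+r))^22] / (r − 0.0128) = $1,936,337.86.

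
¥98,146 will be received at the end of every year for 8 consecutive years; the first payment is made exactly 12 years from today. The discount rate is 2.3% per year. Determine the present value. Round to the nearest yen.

Ordinary annuity of 8 payments, first payment at period 12.
Periodic rate r = 0.023 per year.
The ordinary-annuity PV formula values the stream one period before the first payment (period 11); discount that back 11 periods:
PV₀ = 98,146 × [1 − (1+r)^−8] / r × (1+r)^−11 = ¥552,687

¥552,687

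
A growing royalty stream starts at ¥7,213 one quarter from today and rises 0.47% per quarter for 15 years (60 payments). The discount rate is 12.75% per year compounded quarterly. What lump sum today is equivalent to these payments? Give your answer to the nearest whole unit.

¥211,909

Periodic rate r = 0.1275/4 per quarter; n is counted in quarters.
Growing ordinary annuity: PV = PMT₁ × [1 − ((1+g)/(1+r))^n] / (r − g) = 7,213 × [1 − ((1+0.0047)/(1+r))^60] / (r − 0.0047) = ¥211,909.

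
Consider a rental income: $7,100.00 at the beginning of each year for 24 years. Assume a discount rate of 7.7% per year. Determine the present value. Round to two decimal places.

$82,565.83

This is an annuity due: 24 payments of $7,100.00 at the beginning of each year.
Periodic rate r = 0.077 per year.
PV = PMT × [(1 − (1+r)^−n)/r] × (1+r) = 7,100 × [1 − (1+r)^−24] / r × (1+r) = $82,565.83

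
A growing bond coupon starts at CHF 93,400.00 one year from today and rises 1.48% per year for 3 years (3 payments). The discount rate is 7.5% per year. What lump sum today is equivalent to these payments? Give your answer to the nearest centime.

Periodic rate r = 0.075 per year.
Growing ordinary annuity: PV = PMT₁ × [1 − ((1+g)/(1+r))^n] / (r − g) = 93,400 × [1 − ((1+0.0148)/(1+r))^3] / (r − 0.0148) = CHF 246,327.17.

CHF 246,327.17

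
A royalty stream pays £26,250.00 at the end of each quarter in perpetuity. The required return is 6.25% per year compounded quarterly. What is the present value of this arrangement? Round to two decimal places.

£1,680,000.00

Periodic rate r = 0.0625/4 per quarter.
Level perpetuity: PV = PMT / r = 26,250 / (0.0625/4) = £1,680,000.00.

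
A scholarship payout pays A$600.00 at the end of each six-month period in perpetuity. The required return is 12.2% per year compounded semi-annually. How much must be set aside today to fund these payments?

A$9,836.07

Periodic rate r = 0.122/2 per half-year.
Level perpetuity: PV = PMT / r = 600 / (0.122/2) = A$9,836.07.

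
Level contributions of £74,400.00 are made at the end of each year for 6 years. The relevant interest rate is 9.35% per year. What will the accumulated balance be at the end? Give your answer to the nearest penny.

£564,701.34

This is an ordinary annuity: 6 deposits of £74,400.00 at the end of each year.
Periodic rate r = 0.0935 per year.
FV = PMT × [((1+r)^n − 1)/r] = 74,400 × [(1+r)^6 − 1] / r = £564,701.34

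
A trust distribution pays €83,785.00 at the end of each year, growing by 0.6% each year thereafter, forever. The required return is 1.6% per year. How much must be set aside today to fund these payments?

€8,378,500.00

Periodic rate r = 0.016 per year.
Growing perpetuity (Gordon): PV = PMT₁ / (r − g) = 83,785 / (r − 0.006) = €8,378,500.00.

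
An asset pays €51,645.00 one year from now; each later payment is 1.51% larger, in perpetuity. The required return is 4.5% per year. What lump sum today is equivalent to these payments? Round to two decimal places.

€1,727,257.53

Periodic rate r = 0.045 per year.
Growing perpetuity (Gordon): PV = PMT₁ / (r − g) = 51,645 / (r − 0.0151) = €1,727,257.53.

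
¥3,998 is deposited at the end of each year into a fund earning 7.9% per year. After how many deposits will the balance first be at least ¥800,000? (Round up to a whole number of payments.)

38 payments

Periodic rate r = 0.079 per year.
Ordinary annuity FV: 800,000 = 3,998 × [((1+r)^n − 1)/r].
(1+r)^n = 1 + 800,000 × r / 3,998, so n = ln(1 + 800,000·r/3,998) / ln(1+r) = 37.11.
Round up to a whole number of payments: n = 38.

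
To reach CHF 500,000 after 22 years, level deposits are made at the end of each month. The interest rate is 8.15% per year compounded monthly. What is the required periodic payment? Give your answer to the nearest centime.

Level ordinary annuity; solve FV = PMT × [((1+r)^n − 1)/r] for PMT.
Periodic rate r = 0.0815/12 per month; n is counted in months.
With n = 264: PMT = 500,000 / ([((1+r)^n − 1)/r]) = CHF 683.11

CHF 683.11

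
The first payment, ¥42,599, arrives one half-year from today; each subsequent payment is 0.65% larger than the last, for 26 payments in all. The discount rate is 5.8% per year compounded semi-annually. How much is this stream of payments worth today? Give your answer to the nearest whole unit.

Periodic rate r = 0.058/2 per half-year; n is counted in half-years.
Growing ordinary annuity: PV = PMT₁ × [1 − ((1+g)/(1+r))^n] / (r − g) = 42,599 × [1 − ((1+0.0065)/(1+r))^26] / (r − 0.0065) = ¥827,735.

¥827,735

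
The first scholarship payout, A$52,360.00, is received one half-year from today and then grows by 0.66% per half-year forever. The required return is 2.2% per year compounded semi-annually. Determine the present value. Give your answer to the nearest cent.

Periodic rate r = 0.022/2 per half-year.
Growing perpetuity (Gordon): PV = PMT₁ / (r − g) = 52,360 / (r − 0.0066) = A$11,900,000.00.

A$11,900,000.00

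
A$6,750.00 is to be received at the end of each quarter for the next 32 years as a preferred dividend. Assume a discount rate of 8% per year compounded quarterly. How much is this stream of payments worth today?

A$310,742.11

This is an ordinary annuity: 128 payments of A$6,750.00 at the end of each quarter.
Periodic rate r = 0.08/4 per quarter; n is counted in quarters.
PV = PMT × [(1 − (1+r)^−n)/r] = 6,750 × [1 − (1+r)^−128] / r = A$310,742.11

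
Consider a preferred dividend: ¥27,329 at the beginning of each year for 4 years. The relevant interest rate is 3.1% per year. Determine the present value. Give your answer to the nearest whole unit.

¥104,484

This is an annuity due: 4 payments of ¥27,329 at the beginning of each year.
Periodic rate r = 0.031 per year.
PV = PMT × [(1 − (1+r)^−n)/r] × (1+r) = 27,329 × [1 − (1+r)^−4] / r × (1+r) = ¥104,484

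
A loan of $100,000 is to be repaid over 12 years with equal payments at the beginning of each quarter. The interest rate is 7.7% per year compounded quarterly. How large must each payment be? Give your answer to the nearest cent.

Level annuity due; solve PV = PMT × [(1 − (1+r)^−n)/r] × (1+r) for PMT.
Periodic rate r = 0.077/4 per quarter; n is counted in quarters.
With n = 48: PMT = 100,000 / ([(1 − (1+r)^−n)/r] × (1+r)) = $3,149.99

$3,149.99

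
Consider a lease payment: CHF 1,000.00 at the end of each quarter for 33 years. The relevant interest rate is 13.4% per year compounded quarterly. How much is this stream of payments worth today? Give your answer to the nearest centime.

CHF 29,465.29

This is an ordinary annuity: 132 payments of CHF 1,000.00 at the end of each quarter.
Periodic rate r = 0.134/4 per quarter; n is counted in quarters.
PV = PMT × [(1 − (1+r)^−n)/r] = 1,000 × [1 − (1+r)^−132] / r = CHF 29,465.29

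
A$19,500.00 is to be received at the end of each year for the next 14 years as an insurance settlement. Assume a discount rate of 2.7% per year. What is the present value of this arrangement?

A$224,846.44

This is an ordinary annuity: 14 payments of A$19,500.00 at the end of each year.
Periodic rate r = 0.027 per year.
PV = PMT × [(1 − (1+r)^−n)/r] = 19,500 × [1 − (1+r)^−14] / r = A$224,846.44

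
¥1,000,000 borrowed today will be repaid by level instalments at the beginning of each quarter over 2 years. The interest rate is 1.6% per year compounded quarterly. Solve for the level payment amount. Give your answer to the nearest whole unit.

¥126,753

Level annuity due; solve PV = PMT × [(1 − (1+r)^−n)/r] × (1+r) for PMT.
Periodic rate r = 0.016/4 per quarter; n is counted in quarters.
With n = 8: PMT = 1,000,000 / ([(1 − (1+r)^−n)/r] × (1+r)) = ¥126,753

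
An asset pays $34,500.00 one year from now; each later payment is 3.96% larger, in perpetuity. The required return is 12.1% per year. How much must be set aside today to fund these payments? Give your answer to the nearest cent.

Periodic rate r = 0.121 per year.
Growing perpetuity (Gordon): PV = PMT₁ / (r − g) = 34,500 / (r − 0.0396) = $423,832.92.

$423,832.92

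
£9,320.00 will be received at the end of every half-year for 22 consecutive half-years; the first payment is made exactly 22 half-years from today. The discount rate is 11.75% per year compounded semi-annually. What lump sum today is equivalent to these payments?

£34,211.47

Ordinary annuity of 22 payments, first payment at period 22.
Periodic rate r = 0.1175/2 per half-year; n is counted in half-years.
The ordinary-annuity PV formula values the stream one period before the first payment (period 21); discount that back 21 periods:
PV₀ = 9,320 × [1 − (1+r)^−22] / r × (1+r)^−21 = £34,211.47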